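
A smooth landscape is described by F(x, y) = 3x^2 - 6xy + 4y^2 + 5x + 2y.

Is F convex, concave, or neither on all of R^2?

convex

F is quadratic, so its Hessian is the constant matrix H = [[6, -6], [-6, 8]].
det(H) = 12, tr(H) = 14.
det(H) > 0 and tr(H) > 0, so H is positive definite everywhere: convex.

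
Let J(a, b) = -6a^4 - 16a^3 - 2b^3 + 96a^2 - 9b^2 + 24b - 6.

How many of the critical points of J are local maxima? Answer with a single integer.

2

J separates as a function of a plus a function of b, so ∇J=0 decouples.
∂J/∂a = -24a(a - 2)(a + 4) = 0 at a ∈ {-4, 0, 2}; ∂J/∂b = -6(b - 1)(b + 4) = 0 at b ∈ {-4, 1}.
The Hessian is diagonal: diag(J_aa, J_bb). Second derivatives: J_aa(-4)=-576, J_aa(0)=192, J_aa(2)=-288; J_bb(-4)=30, J_bb(1)=-30.
Local maxima occur where both diagonal entries negative: (-4, 1), (2, 1). Count: 2.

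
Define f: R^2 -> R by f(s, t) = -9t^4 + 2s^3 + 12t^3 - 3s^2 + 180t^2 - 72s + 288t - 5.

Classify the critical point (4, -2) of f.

saddle point

The mixed partial ∂²f/∂s∂t is 0, so the Hessian at any point is diag(f_ss, f_tt) = diag(6(2s - 1), 36(-3t^2 + 2t + 10)).
At (4, -2): H = diag(42, -216).
The eigenvalues have opposite signs, so H is indefinite: a saddle point.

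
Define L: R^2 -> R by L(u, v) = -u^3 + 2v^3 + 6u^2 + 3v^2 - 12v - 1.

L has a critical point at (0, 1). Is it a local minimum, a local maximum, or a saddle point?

The mixed partial ∂²L/∂u∂v is 0, so the Hessian at any point is diag(L_uu, L_vv) = diag(6(-u + 2), 6(2v + 1)).
At (0, 1): H = diag(12, 18).
Both eigenvalues are positive, so H is positive definite: a local minimum.

local minimum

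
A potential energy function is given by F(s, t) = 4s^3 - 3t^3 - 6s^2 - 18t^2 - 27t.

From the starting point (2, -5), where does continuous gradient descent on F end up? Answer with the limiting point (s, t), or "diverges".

F is separable, so gradient descent decouples: s follows -∂F/∂s, t follows -∂F/∂t.
∂F/∂s = 12s(s - 1); at s=2 this is 24, so s decreases.
∂F/∂t = -9(t + 1)(t + 3); at t=-5 this is -72, so t increases.
s converges to its nearest critical value 1 (a local min of the s-part); t converges to -3. The iterate converges to (1, -3).

(1, -3)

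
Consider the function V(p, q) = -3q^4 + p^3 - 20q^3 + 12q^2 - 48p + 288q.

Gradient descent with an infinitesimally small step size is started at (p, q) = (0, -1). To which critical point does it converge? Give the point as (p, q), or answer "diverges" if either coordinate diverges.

V is separable, so gradient descent decouples: p follows -∂V/∂p, q follows -∂V/∂q.
∂V/∂p = 3(p - 4)(p + 4); at p=0 this is -48, so p increases.
∂V/∂q = -12(q - 2)(q + 3)(q + 4); at q=-1 this is 216, so q decreases.
p converges to its nearest critical value 4 (a local min of the p-part); q converges to -3. The iterate converges to (4, -3).

(4, -3)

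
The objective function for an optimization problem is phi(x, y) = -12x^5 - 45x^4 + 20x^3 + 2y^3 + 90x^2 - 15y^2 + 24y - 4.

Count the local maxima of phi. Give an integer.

2

phi separates as a function of x plus a function of y, so ∇phi=0 decouples.
∂phi/∂x = -60x(x - 1)(x + 1)(x + 3) = 0 at x ∈ {-3, -1, 0, 1}; ∂phi/∂y = 6(y - 4)(y - 1) = 0 at y ∈ {1, 4}.
The Hessian is diagonal: diag(phi_xx, phi_yy). Second derivatives: phi_xx(-3)=1440, phi_xx(-1)=-240, phi_xx(0)=180, phi_xx(1)=-480; phi_yy(1)=-18, phi_yy(4)=18.
Local maxima occur where both diagonal entries negative: (-1, 1), (1, 1). Count: 2.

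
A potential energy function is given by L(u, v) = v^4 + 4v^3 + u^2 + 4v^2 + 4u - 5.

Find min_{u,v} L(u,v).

L(u,v) separates as P(u) + Q(v) − 5, so its minimum is min P + min Q − 5.
P'(u) = 2u + 4 vanishes at u ∈ {-2}; Q'(v) = 4v(v + 1)(v + 2) vanishes at v ∈ {-2, -1, 0}.
Local minima of P (where P''>0): P(-2)=-4. Local minima of Q: Q(-2)=0, Q(0)=0.
So the global minimum of L is P(-2) + Q(-2) − 5 = -4 + 0 − 5 = -9, attained at (-2, -2).

-9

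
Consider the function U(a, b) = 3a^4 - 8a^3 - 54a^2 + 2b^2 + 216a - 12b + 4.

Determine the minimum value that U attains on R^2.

-689

U(a,b) separates as P(a) + Q(b) + 4, so its minimum is min P + min Q + 4.
P'(a) = 12(a - 3)(a - 2)(a + 3) vanishes at a ∈ {-3, 2, 3}; Q'(b) = 4b - 12 vanishes at b ∈ {3}.
Local minima of P (where P''>0): P(-3)=-675, P(3)=189. Local minima of Q: Q(3)=-18.
So the global minimum of U is P(-3) + Q(3) + 4 = -675 − 18 + 4 = -689, attained at (-3, 3).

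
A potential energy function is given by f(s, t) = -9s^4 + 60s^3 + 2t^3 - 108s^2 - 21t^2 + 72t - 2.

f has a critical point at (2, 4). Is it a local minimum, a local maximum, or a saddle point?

The mixed partial ∂²f/∂s∂t is 0, so the Hessian at any point is diag(f_ss, f_tt) = diag(36(-3s^2 + 10s - 6), 6(2t - 7)).
At (2, 4): H = diag(72, 6).
Both eigenvalues are positive, so H is positive definite: a local minimum.

local minimum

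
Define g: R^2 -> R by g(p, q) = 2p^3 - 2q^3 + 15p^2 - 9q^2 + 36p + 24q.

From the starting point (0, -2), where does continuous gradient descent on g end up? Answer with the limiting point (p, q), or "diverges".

(-2, -4)

g is separable, so gradient descent decouples: p follows -∂g/∂p, q follows -∂g/∂q.
∂g/∂p = 6(p + 2)(p + 3); at p=0 this is 36, so p decreases.
∂g/∂q = -6(q - 1)(q + 4); at q=-2 this is 36, so q decreases.
p converges to its nearest critical value -2 (a local min of the p-part); q converges to -4. The iterate converges to (-2, -4).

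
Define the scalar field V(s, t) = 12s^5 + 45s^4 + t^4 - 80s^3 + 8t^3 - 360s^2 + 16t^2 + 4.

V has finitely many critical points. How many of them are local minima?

V separates as a function of s plus a function of t, so ∇V=0 decouples.
∂V/∂s = 60s(s - 2)(s + 2)(s + 3) = 0 at s ∈ {-3, -2, 0, 2}; ∂V/∂t = 4t(t + 2)(t + 4) = 0 at t ∈ {-4, -2, 0}.
The Hessian is diagonal: diag(V_ss, V_tt). Second derivatives: V_ss(-3)=-900, V_ss(-2)=480, V_ss(0)=-720, V_ss(2)=2400; V_tt(-4)=32, V_tt(-2)=-16, V_tt(0)=32.
Local minima occur where both diagonal entries positive: (-2, -4), (-2, 0), (2, -4), (2, 0). Count: 4.

4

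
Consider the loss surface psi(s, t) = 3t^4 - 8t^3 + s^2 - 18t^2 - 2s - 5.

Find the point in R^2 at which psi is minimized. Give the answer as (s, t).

psi(s,t) separates as P(s) + Q(t) − 5, so its minimum is min P + min Q − 5.
P'(s) = 2s - 2 vanishes at s ∈ {1}; Q'(t) = 12t(t - 3)(t + 1) vanishes at t ∈ {-1, 0, 3}.
Local minima of P (where P''>0): P(1)=-1. Local minima of Q: Q(-1)=-7, Q(3)=-135.
So the global minimum of psi is P(1) + Q(3) − 5 = -1 − 135 − 5 = -141, attained at (1, 3).

(1, 3)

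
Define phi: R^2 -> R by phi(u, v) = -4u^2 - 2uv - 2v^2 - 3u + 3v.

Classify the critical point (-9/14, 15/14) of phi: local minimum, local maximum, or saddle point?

local maximum

The Hessian of phi is constant: H = [[-8, -2], [-2, -4]].
det(H) = (-8)·(-4) − (-2)² = 28.
det(H) > 0 and tr(H) = -12 < 0, so H is negative definite and the point is a local maximum.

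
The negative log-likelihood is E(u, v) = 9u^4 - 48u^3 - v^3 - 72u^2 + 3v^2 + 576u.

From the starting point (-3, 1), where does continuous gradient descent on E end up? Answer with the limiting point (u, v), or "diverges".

(-2, 0)

E is separable, so gradient descent decouples: u follows -∂E/∂u, v follows -∂E/∂v.
∂E/∂u = 36(u - 4)(u - 2)(u + 2); at u=-3 this is -1260, so u increases.
∂E/∂v = -3v(v - 2); at v=1 this is 3, so v decreases.
u converges to its nearest critical value -2 (a local min of the u-part); v converges to 0. The iterate converges to (-2, 0).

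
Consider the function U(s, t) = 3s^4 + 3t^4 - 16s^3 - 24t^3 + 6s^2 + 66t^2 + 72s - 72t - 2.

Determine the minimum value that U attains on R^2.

U(s,t) separates as P(s) + Q(t) − 2, so its minimum is min P + min Q − 2.
P'(s) = 12(s - 3)(s - 2)(s + 1) vanishes at s ∈ {-1, 2, 3}; Q'(t) = 12(t - 3)(t - 2)(t - 1) vanishes at t ∈ {1, 2, 3}.
Local minima of P (where P''>0): P(-1)=-47, P(3)=81. Local minima of Q: Q(1)=-27, Q(3)=-27.
So the global minimum of U is P(-1) + Q(1) − 2 = -47 − 27 − 2 = -76, attained at (-1, 1).

-76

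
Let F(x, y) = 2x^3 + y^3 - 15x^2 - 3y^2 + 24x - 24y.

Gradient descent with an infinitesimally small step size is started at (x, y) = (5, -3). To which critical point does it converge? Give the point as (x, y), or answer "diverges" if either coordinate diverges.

F is separable, so gradient descent decouples: x follows -∂F/∂x, y follows -∂F/∂y.
∂F/∂x = 6(x - 4)(x - 1); at x=5 this is 24, so x decreases.
∂F/∂y = 3(y - 4)(y + 2); at y=-3 this is 21, so y decreases.
The y-coordinate has no critical point in that direction and runs off to infinity.

diverges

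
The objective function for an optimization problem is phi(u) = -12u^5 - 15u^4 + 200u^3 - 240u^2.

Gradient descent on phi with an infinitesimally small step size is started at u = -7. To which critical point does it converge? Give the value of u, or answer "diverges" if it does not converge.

-4

phi'(u) = -60u(u - 2)(u - 1)(u + 4), so phi'(-7) = -90720.
Gradient descent moves in the -phi' direction, i.e. u is increasing.
The nearest critical point in that direction is u = -4, where phi'' = 7200 > 0 (a local minimum). The iterate converges there.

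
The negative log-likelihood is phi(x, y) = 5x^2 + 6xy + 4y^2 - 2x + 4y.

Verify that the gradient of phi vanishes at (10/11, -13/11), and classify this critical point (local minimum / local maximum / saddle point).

∇phi = (10x + 6y - 2, 6x + 8y + 4); substituting (10/11, -13/11) gives ∇phi = (0, 0), so (10/11, -13/11) is indeed a critical point.
The Hessian of phi is constant: H = [[10, 6], [6, 8]].
det(H) = 10·8 − 6² = 44.
det(H) > 0 and tr(H) = 18 > 0, so H is positive definite and the point is a local minimum.

local minimum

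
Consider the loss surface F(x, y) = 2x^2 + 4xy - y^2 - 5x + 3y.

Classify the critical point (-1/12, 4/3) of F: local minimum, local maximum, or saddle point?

The Hessian of F is constant: H = [[4, 4], [4, -2]].
det(H) = 4·(-2) − 4² = -24.
Since det(H) < 0, H is indefinite and the critical point is a saddle point.

saddle point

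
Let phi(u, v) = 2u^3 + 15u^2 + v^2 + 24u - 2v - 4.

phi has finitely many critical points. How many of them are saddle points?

1

phi separates as a function of u plus a function of v, so ∇phi=0 decouples.
∂phi/∂u = 6(u + 1)(u + 4) = 0 at u ∈ {-4, -1}; ∂phi/∂v = 2(v - 1) = 0 at v ∈ {1}.
The Hessian is diagonal: diag(phi_uu, phi_vv). Second derivatives: phi_uu(-4)=-18, phi_uu(-1)=18; phi_vv(1)=2.
Saddle points occur where the two diagonal entries have opposite signs: (-4, 1). Count: 1.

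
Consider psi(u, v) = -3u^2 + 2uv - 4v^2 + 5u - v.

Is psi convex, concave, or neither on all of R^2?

concave

psi is quadratic, so its Hessian is the constant matrix H = [[-6, 2], [2, -8]].
det(H) = 44, tr(H) = -14.
det(H) > 0 and tr(H) < 0, so H is negative definite everywhere: concave.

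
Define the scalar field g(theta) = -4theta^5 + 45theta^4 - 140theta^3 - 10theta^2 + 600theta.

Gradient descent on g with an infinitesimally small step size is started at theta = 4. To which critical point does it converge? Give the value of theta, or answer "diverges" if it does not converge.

3

g'(theta) = -20(theta - 5)(theta - 3)(theta - 2)(theta + 1), so g'(4) = 200.
Gradient descent moves in the -g' direction, i.e. theta is decreasing.
The nearest critical point in that direction is theta = 3, where g'' = 160 > 0 (a local minimum). The iterate converges there.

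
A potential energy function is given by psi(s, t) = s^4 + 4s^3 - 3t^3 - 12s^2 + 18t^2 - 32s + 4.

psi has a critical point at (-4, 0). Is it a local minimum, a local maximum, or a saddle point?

local minimum

The mixed partial ∂²psi/∂s∂t is 0, so the Hessian at any point is diag(psi_ss, psi_tt) = diag(12(s^2 + 2s - 2), 18(-t + 2)).
At (-4, 0): H = diag(72, 36).
Both eigenvalues are positive, so H is positive definite: a local minimum.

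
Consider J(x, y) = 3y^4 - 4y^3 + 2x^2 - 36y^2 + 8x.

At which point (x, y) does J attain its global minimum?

J(x,y) separates as P(x) + Q(y), so its minimum is min P + min Q.
P'(x) = 4x + 8 vanishes at x ∈ {-2}; Q'(y) = 12y(y - 3)(y + 2) vanishes at y ∈ {-2, 0, 3}.
Local minima of P (where P''>0): P(-2)=-8. Local minima of Q: Q(-2)=-64, Q(3)=-189.
So the global minimum of J is P(-2) + Q(3) = -8 − 189 = -197, attained at (-2, 3).

(-2, 3)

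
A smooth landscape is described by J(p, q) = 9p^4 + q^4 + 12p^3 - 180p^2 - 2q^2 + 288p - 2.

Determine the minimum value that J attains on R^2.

-2499

J(p,q) separates as A(p) + B(q) − 2, so its minimum is min A + min B − 2.
A'(p) = 36(p - 2)(p - 1)(p + 4) vanishes at p ∈ {-4, 1, 2}; B'(q) = 4q(q - 1)(q + 1) vanishes at q ∈ {-1, 0, 1}.
Local minima of A (where A''>0): A(-4)=-2496, A(2)=96. Local minima of B: B(-1)=-1, B(1)=-1.
So the global minimum of J is A(-4) + B(-1) − 2 = -2496 − 1 − 2 = -2499, attained at (-4, -1).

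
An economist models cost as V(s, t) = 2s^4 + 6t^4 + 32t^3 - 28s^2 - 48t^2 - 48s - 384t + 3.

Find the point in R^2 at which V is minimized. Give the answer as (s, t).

V(s,t) separates as P(s) + Q(t) + 3, so its minimum is min P + min Q + 3.
P'(s) = 8(s - 3)(s + 1)(s + 2) vanishes at s ∈ {-2, -1, 3}; Q'(t) = 24(t - 2)(t + 2)(t + 4) vanishes at t ∈ {-4, -2, 2}.
Local minima of P (where P''>0): P(-2)=16, P(3)=-234. Local minima of Q: Q(-4)=256, Q(2)=-608.
So the global minimum of V is P(3) + Q(2) + 3 = -234 − 608 + 3 = -839, attained at (3, 2).

(3, 2)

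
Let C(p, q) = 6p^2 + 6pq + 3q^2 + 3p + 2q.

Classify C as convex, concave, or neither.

C is quadratic, so its Hessian is the constant matrix H = [[12, 6], [6, 6]].
det(H) = 36, tr(H) = 18.
det(H) > 0 and tr(H) > 0, so H is positive definite everywhere: convex.

convex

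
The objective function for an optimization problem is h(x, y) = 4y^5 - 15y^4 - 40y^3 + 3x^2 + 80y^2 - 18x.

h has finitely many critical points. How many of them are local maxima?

0

h separates as a function of x plus a function of y, so ∇h=0 decouples.
∂h/∂x = 6(x - 3) = 0 at x ∈ {3}; ∂h/∂y = 20y(y - 4)(y - 1)(y + 2) = 0 at y ∈ {-2, 0, 1, 4}.
The Hessian is diagonal: diag(h_xx, h_yy). Second derivatives: h_xx(3)=6; h_yy(-2)=-720, h_yy(0)=160, h_yy(1)=-180, h_yy(4)=1440.
Local maxima occur where both diagonal entries negative: none. Count: 0.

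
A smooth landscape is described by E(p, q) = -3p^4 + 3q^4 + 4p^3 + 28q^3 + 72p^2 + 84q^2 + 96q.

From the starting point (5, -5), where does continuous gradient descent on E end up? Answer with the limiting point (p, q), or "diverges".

E is separable, so gradient descent decouples: p follows -∂E/∂p, q follows -∂E/∂q.
∂E/∂p = -12p(p - 4)(p + 3); at p=5 this is -480, so p increases.
∂E/∂q = 12(q + 1)(q + 2)(q + 4); at q=-5 this is -144, so q increases.
The p-coordinate has no critical point in that direction and runs off to infinity.

diverges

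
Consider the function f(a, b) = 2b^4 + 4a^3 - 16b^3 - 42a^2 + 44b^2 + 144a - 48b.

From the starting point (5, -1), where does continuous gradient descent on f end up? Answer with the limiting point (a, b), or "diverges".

(4, 1)

f is separable, so gradient descent decouples: a follows -∂f/∂a, b follows -∂f/∂b.
∂f/∂a = 12(a - 4)(a - 3); at a=5 this is 24, so a decreases.
∂f/∂b = 8(b - 3)(b - 2)(b - 1); at b=-1 this is -192, so b increases.
a converges to its nearest critical value 4 (a local min of the a-part); b converges to 1. The iterate converges to (4, 1).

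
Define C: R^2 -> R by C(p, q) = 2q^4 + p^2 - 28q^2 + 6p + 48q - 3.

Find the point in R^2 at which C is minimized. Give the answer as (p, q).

C(p,q) separates as A(p) + B(q) − 3, so its minimum is min A + min B − 3.
A'(p) = 2p + 6 vanishes at p ∈ {-3}; B'(q) = 8(q - 2)(q - 1)(q + 3) vanishes at q ∈ {-3, 1, 2}.
Local minima of A (where A''>0): A(-3)=-9. Local minima of B: B(-3)=-234, B(2)=16.
So the global minimum of C is A(-3) + B(-3) − 3 = -9 − 234 − 3 = -246, attained at (-3, -3).

(-3, -3)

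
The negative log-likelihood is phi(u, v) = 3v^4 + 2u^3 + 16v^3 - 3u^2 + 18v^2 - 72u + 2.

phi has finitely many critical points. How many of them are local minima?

2

phi separates as a function of u plus a function of v, so ∇phi=0 decouples.
∂phi/∂u = 6(u - 4)(u + 3) = 0 at u ∈ {-3, 4}; ∂phi/∂v = 12v(v + 1)(v + 3) = 0 at v ∈ {-3, -1, 0}.
The Hessian is diagonal: diag(phi_uu, phi_vv). Second derivatives: phi_uu(-3)=-42, phi_uu(4)=42; phi_vv(-3)=72, phi_vv(-1)=-24, phi_vv(0)=36.
Local minima occur where both diagonal entries positive: (4, -3), (4, 0). Count: 2.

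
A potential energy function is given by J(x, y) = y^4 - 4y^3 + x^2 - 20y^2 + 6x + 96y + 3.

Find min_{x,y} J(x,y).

J(x,y) separates as P(x) + Q(y) + 3, so its minimum is min P + min Q + 3.
P'(x) = 2x + 6 vanishes at x ∈ {-3}; Q'(y) = 4(y - 4)(y - 2)(y + 3) vanishes at y ∈ {-3, 2, 4}.
Local minima of P (where P''>0): P(-3)=-9. Local minima of Q: Q(-3)=-279, Q(4)=64.
So the global minimum of J is P(-3) + Q(-3) + 3 = -9 − 279 + 3 = -285, attained at (-3, -3).

-285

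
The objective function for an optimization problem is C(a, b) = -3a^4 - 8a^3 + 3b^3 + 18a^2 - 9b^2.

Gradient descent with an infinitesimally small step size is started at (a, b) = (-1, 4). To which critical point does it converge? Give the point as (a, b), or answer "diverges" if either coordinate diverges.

(0, 2)

C is separable, so gradient descent decouples: a follows -∂C/∂a, b follows -∂C/∂b.
∂C/∂a = -12a(a - 1)(a + 3); at a=-1 this is -48, so a increases.
∂C/∂b = 9b(b - 2); at b=4 this is 72, so b decreases.
a converges to its nearest critical value 0 (a local min of the a-part); b converges to 2. The iterate converges to (0, 2).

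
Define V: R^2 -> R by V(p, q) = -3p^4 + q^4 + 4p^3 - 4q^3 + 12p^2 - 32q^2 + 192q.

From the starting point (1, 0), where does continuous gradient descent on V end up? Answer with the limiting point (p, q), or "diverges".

(0, -4)

V is separable, so gradient descent decouples: p follows -∂V/∂p, q follows -∂V/∂q.
∂V/∂p = -12p(p - 2)(p + 1); at p=1 this is 24, so p decreases.
∂V/∂q = 4(q - 4)(q - 3)(q + 4); at q=0 this is 192, so q decreases.
p converges to its nearest critical value 0 (a local min of the p-part); q converges to -4. The iterate converges to (0, -4).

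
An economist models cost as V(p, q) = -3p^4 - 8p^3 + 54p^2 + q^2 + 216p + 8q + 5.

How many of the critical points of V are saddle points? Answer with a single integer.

V separates as a function of p plus a function of q, so ∇V=0 decouples.
∂V/∂p = -12(p - 3)(p + 2)(p + 3) = 0 at p ∈ {-3, -2, 3}; ∂V/∂q = 2(q + 4) = 0 at q ∈ {-4}.
The Hessian is diagonal: diag(V_pp, V_qq). Second derivatives: V_pp(-3)=-72, V_pp(-2)=60, V_pp(3)=-360; V_qq(-4)=2.
Saddle points occur where the two diagonal entries have opposite signs: (-3, -4), (3, -4). Count: 2.

2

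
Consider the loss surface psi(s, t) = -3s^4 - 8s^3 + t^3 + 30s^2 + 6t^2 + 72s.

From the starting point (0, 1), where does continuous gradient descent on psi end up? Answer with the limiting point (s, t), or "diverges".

(-1, 0)

psi is separable, so gradient descent decouples: s follows -∂psi/∂s, t follows -∂psi/∂t.
∂psi/∂s = -12(s - 2)(s + 1)(s + 3); at s=0 this is 72, so s decreases.
∂psi/∂t = 3t(t + 4); at t=1 this is 15, so t decreases.
s converges to its nearest critical value -1 (a local min of the s-part); t converges to 0. The iterate converges to (-1, 0).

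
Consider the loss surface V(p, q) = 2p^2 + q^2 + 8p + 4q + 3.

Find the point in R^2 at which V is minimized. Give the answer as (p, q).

(-2, -2)

V(p,q) separates as A(p) + B(q) + 3, so its minimum is min A + min B + 3.
A'(p) = 4p + 8 vanishes at p ∈ {-2}; B'(q) = 2q + 4 vanishes at q ∈ {-2}.
Local minima of A (where A''>0): A(-2)=-8. Local minima of B: B(-2)=-4.
So the global minimum of V is A(-2) + B(-2) + 3 = -8 − 4 + 3 = -9, attained at (-2, -2).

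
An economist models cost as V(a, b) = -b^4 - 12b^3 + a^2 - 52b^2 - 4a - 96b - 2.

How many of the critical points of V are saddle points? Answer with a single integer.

2

V separates as a function of a plus a function of b, so ∇V=0 decouples.
∂V/∂a = 2(a - 2) = 0 at a ∈ {2}; ∂V/∂b = -4(b + 2)(b + 3)(b + 4) = 0 at b ∈ {-4, -3, -2}.
The Hessian is diagonal: diag(V_aa, V_bb). Second derivatives: V_aa(2)=2; V_bb(-4)=-8, V_bb(-3)=4, V_bb(-2)=-8.
Saddle points occur where the two diagonal entries have opposite signs: (2, -4), (2, -2). Count: 2.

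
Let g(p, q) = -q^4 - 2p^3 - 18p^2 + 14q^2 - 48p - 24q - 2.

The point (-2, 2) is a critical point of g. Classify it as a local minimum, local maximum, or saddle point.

The mixed partial ∂²g/∂p∂q is 0, so the Hessian at any point is diag(g_pp, g_qq) = diag(-12(p + 3), 4(-3q^2 + 7)).
At (-2, 2): H = diag(-12, -20).
Both eigenvalues are negative, so H is negative definite: a local maximum.

local maximum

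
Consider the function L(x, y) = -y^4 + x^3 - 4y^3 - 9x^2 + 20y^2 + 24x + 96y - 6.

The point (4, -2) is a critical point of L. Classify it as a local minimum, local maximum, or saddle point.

The mixed partial ∂²L/∂x∂y is 0, so the Hessian at any point is diag(L_xx, L_yy) = diag(6(x - 3), 4(-3y^2 - 6y + 10)).
At (4, -2): H = diag(6, 40).
Both eigenvalues are positive, so H is positive definite: a local minimum.

local minimum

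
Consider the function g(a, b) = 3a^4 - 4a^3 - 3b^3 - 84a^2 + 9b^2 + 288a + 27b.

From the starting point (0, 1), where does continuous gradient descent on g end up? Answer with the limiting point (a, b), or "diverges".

(-4, -1)

g is separable, so gradient descent decouples: a follows -∂g/∂a, b follows -∂g/∂b.
∂g/∂a = 12(a - 3)(a - 2)(a + 4); at a=0 this is 288, so a decreases.
∂g/∂b = -9(b - 3)(b + 1); at b=1 this is 36, so b decreases.
a converges to its nearest critical value -4 (a local min of the a-part); b converges to -1. The iterate converges to (-4, -1).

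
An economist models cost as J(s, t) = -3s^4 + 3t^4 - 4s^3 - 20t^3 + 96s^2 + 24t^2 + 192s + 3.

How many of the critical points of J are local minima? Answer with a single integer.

J separates as a function of s plus a function of t, so ∇J=0 decouples.
∂J/∂s = -12(s - 4)(s + 1)(s + 4) = 0 at s ∈ {-4, -1, 4}; ∂J/∂t = 12t(t - 4)(t - 1) = 0 at t ∈ {0, 1, 4}.
The Hessian is diagonal: diag(J_ss, J_tt). Second derivatives: J_ss(-4)=-288, J_ss(-1)=180, J_ss(4)=-480; J_tt(0)=48, J_tt(1)=-36, J_tt(4)=144.
Local minima occur where both diagonal entries positive: (-1, 0), (-1, 4). Count: 2.

2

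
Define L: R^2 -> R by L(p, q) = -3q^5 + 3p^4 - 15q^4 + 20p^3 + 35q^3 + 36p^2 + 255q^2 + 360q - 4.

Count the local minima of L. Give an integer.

L separates as a function of p plus a function of q, so ∇L=0 decouples.
∂L/∂p = 12p(p + 2)(p + 3) = 0 at p ∈ {-3, -2, 0}; ∂L/∂q = -15(q - 3)(q + 1)(q + 2)(q + 4) = 0 at q ∈ {-4, -2, -1, 3}.
The Hessian is diagonal: diag(L_pp, L_qq). Second derivatives: L_pp(-3)=36, L_pp(-2)=-24, L_pp(0)=72; L_qq(-4)=630, L_qq(-2)=-150, L_qq(-1)=180, L_qq(3)=-2100.
Local minima occur where both diagonal entries positive: (-3, -4), (-3, -1), (0, -4), (0, -1). Count: 4.

4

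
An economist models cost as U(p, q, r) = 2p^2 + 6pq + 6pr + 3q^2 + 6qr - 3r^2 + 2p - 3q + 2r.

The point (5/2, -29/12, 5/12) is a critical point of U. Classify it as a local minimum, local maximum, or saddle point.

The Hessian is constant: H = [[4, 6, 6], [6, 6, 6], [6, 6, -6]].
Leading principal minors: Δ₁ = 4, Δ₂ = -12, Δ₃ = 144.
The minors fit neither the all-positive nor the alternating-sign pattern, so H is indefinite: a saddle point.

saddle point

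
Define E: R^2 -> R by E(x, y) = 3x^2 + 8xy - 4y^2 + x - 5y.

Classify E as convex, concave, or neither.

neither

E is quadratic, so its Hessian is the constant matrix H = [[6, 8], [8, -8]].
det(H) = -112, tr(H) = -2.
det(H) < 0, so H is indefinite: neither convex nor concave.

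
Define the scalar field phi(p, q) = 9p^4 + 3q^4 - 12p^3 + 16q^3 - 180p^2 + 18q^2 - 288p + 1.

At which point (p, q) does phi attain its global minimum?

(4, -3)

phi(p,q) separates as A(p) + B(q) + 1, so its minimum is min A + min B + 1.
A'(p) = 36(p - 4)(p + 1)(p + 2) vanishes at p ∈ {-2, -1, 4}; B'(q) = 12q(q + 1)(q + 3) vanishes at q ∈ {-3, -1, 0}.
Local minima of A (where A''>0): A(-2)=96, A(4)=-2496. Local minima of B: B(-3)=-27, B(0)=0.
So the global minimum of phi is A(4) + B(-3) + 1 = -2496 − 27 + 1 = -2522, attained at (4, -3).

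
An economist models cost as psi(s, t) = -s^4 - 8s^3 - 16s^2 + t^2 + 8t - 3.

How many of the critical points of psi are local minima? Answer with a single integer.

1

psi separates as a function of s plus a function of t, so ∇psi=0 decouples.
∂psi/∂s = -4s(s + 2)(s + 4) = 0 at s ∈ {-4, -2, 0}; ∂psi/∂t = 2(t + 4) = 0 at t ∈ {-4}.
The Hessian is diagonal: diag(psi_ss, psi_tt). Second derivatives: psi_ss(-4)=-32, psi_ss(-2)=16, psi_ss(0)=-32; psi_tt(-4)=2.
Local minima occur where both diagonal entries positive: (-2, -4). Count: 1.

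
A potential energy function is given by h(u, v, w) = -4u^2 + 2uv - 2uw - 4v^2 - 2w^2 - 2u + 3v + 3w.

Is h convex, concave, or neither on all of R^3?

concave

h is quadratic, so its Hessian is the constant matrix H = [[-8, 2, -2], [2, -8, 0], [-2, 0, -4]].
Leading principal minors: -8, 60, -208.
Signs alternate −, +, − ⇒ H ≺ 0 ⇒ concave.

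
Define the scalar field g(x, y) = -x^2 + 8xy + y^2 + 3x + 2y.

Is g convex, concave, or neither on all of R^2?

g is quadratic, so its Hessian is the constant matrix H = [[-2, 8], [8, 2]].
det(H) = -68, tr(H) = 0.
det(H) < 0, so H is indefinite: neither convex nor concave.

neither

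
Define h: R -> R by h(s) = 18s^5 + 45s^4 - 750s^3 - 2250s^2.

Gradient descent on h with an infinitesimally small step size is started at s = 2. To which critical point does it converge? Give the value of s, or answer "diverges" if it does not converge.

5

h'(s) = 90s(s - 5)(s + 2)(s + 5), so h'(2) = -15120.
Gradient descent moves in the -h' direction, i.e. s is increasing.
The nearest critical point in that direction is s = 5, where h'' = 31500 > 0 (a local minimum). The iterate converges there.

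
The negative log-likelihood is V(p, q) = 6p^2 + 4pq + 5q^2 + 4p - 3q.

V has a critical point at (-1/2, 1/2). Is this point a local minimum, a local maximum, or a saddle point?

The Hessian of V is constant: H = [[12, 4], [4, 10]].
det(H) = 12·10 − 4² = 104.
det(H) > 0 and tr(H) = 22 > 0, so H is positive definite and the point is a local minimum.

local minimum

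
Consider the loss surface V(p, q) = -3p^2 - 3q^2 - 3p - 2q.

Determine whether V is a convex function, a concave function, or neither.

concave

V is quadratic, so its Hessian is the constant matrix H = [[-6, 0], [0, -6]].
det(H) = 36, tr(H) = -12.
det(H) > 0 and tr(H) < 0, so H is negative definite everywhere: concave.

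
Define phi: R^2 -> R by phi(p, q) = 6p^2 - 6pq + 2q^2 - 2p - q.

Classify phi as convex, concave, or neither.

convex

phi is quadratic, so its Hessian is the constant matrix H = [[12, -6], [-6, 4]].
det(H) = 12, tr(H) = 16.
det(H) > 0 and tr(H) > 0, so H is positive definite everywhere: convex.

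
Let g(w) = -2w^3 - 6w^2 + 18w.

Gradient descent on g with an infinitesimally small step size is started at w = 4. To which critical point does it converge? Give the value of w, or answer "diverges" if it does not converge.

g'(w) = -6(w - 1)(w + 3), so g'(4) = -126.
Gradient descent moves in the -g' direction, i.e. w is increasing.
There is no critical point above w=4, and g' keeps the same sign, so the iterate runs off to +∞.

diverges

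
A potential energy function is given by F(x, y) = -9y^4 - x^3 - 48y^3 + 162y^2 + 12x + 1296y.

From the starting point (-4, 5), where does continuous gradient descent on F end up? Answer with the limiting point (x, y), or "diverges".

F is separable, so gradient descent decouples: x follows -∂F/∂x, y follows -∂F/∂y.
∂F/∂x = -3(x - 2)(x + 2); at x=-4 this is -36, so x increases.
∂F/∂y = -36(y - 3)(y + 3)(y + 4); at y=5 this is -5184, so y increases.
The y-coordinate has no critical point in that direction and runs off to infinity.

diverges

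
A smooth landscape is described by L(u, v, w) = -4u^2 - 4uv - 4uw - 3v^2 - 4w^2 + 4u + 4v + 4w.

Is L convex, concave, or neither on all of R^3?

L is quadratic, so its Hessian is the constant matrix H = [[-8, -4, -4], [-4, -6, 0], [-4, 0, -8]].
Leading principal minors: -8, 32, -160.
Signs alternate −, +, − ⇒ H ≺ 0 ⇒ concave.

concave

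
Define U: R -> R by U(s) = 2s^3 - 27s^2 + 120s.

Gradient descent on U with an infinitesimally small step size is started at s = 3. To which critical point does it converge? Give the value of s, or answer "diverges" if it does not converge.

diverges

U'(s) = 6(s - 5)(s - 4), so U'(3) = 12.
Gradient descent moves in the -U' direction, i.e. s is decreasing.
There is no critical point below s=3, and U' keeps the same sign, so the iterate runs off to −∞.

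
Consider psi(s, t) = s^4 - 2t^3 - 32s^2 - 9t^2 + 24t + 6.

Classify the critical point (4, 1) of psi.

The mixed partial ∂²psi/∂s∂t is 0, so the Hessian at any point is diag(psi_ss, psi_tt) = diag(4(3s^2 - 16), -6(2t + 3)).
At (4, 1): H = diag(128, -30).
The eigenvalues have opposite signs, so H is indefinite: a saddle point.

saddle point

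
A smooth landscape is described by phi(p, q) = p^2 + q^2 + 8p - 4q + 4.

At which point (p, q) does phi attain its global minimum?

phi(p,q) separates as A(p) + B(q) + 4, so its minimum is min A + min B + 4.
A'(p) = 2p + 8 vanishes at p ∈ {-4}; B'(q) = 2q - 4 vanishes at q ∈ {2}.
Local minima of A (where A''>0): A(-4)=-16. Local minima of B: B(2)=-4.
So the global minimum of phi is A(-4) + B(2) + 4 = -16 − 4 + 4 = -16, attained at (-4, 2).

(-4, 2)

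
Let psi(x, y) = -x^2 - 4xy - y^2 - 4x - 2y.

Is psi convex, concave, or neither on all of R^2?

psi is quadratic, so its Hessian is the constant matrix H = [[-2, -4], [-4, -2]].
det(H) = -12, tr(H) = -4.
det(H) < 0, so H is indefinite: neither convex nor concave.

neither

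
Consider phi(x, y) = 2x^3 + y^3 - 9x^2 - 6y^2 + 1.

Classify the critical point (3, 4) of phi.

The mixed partial ∂²phi/∂x∂y is 0, so the Hessian at any point is diag(phi_xx, phi_yy) = diag(6(2x - 3), 6(y - 2)).
At (3, 4): H = diag(18, 12).
Both eigenvalues are positive, so H is positive definite: a local minimum.

local minimum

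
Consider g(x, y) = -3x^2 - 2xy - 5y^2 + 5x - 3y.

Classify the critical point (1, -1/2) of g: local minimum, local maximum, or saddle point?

The Hessian of g is constant: H = [[-6, -2], [-2, -10]].
det(H) = (-6)·(-10) − (-2)² = 56.
det(H) > 0 and tr(H) = -16 < 0, so H is negative definite and the point is a local maximum.

local maximum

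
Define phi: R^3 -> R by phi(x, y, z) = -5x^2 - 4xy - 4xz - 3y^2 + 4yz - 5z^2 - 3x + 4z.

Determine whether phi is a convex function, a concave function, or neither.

concave

phi is quadratic, so its Hessian is the constant matrix H = [[-10, -4, -4], [-4, -6, 4], [-4, 4, -10]].
Leading principal minors: -10, 44, -56.
Signs alternate −, +, − ⇒ H ≺ 0 ⇒ concave.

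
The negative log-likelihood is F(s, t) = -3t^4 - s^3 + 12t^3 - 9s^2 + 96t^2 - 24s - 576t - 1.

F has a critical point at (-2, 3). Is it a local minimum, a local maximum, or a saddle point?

saddle point

The mixed partial ∂²F/∂s∂t is 0, so the Hessian at any point is diag(F_ss, F_tt) = diag(-6(s + 3), 12(-3t^2 + 6t + 16)).
At (-2, 3): H = diag(-6, 84).
The eigenvalues have opposite signs, so H is indefinite: a saddle point.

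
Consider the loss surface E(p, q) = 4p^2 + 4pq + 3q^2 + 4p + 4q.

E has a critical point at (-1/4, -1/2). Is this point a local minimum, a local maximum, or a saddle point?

The Hessian of E is constant: H = [[8, 4], [4, 6]].
det(H) = 8·6 − 4² = 32.
det(H) > 0 and tr(H) = 14 > 0, so H is positive definite and the point is a local minimum.

local minimum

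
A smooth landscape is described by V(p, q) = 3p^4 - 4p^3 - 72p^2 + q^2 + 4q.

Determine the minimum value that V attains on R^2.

-644

V(p,q) separates as A(p) + B(q), so its minimum is min A + min B.
A'(p) = 12p(p - 4)(p + 3) vanishes at p ∈ {-3, 0, 4}; B'(q) = 2q + 4 vanishes at q ∈ {-2}.
Local minima of A (where A''>0): A(-3)=-297, A(4)=-640. Local minima of B: B(-2)=-4.
So the global minimum of V is A(4) + B(-2) = -640 − 4 = -644, attained at (4, -2).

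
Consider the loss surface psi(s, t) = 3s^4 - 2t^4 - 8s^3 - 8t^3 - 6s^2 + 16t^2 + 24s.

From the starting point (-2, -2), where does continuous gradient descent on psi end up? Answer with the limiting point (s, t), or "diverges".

(-1, 0)

psi is separable, so gradient descent decouples: s follows -∂psi/∂s, t follows -∂psi/∂t.
∂psi/∂s = 12(s - 2)(s - 1)(s + 1); at s=-2 this is -144, so s increases.
∂psi/∂t = -8t(t - 1)(t + 4); at t=-2 this is -96, so t increases.
s converges to its nearest critical value -1 (a local min of the s-part); t converges to 0. The iterate converges to (-1, 0).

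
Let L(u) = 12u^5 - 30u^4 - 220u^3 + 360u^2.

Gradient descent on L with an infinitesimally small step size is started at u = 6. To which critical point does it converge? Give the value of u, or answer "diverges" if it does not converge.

4

L'(u) = 60u(u - 4)(u - 1)(u + 3), so L'(6) = 32400.
Gradient descent moves in the -L' direction, i.e. u is decreasing.
The nearest critical point in that direction is u = 4, where L'' = 5040 > 0 (a local minimum). The iterate converges there.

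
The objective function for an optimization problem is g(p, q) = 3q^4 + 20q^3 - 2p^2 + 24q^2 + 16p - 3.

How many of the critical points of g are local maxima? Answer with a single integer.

g separates as a function of p plus a function of q, so ∇g=0 decouples.
∂g/∂p = -4(p - 4) = 0 at p ∈ {4}; ∂g/∂q = 12q(q + 1)(q + 4) = 0 at q ∈ {-4, -1, 0}.
The Hessian is diagonal: diag(g_pp, g_qq). Second derivatives: g_pp(4)=-4; g_qq(-4)=144, g_qq(-1)=-36, g_qq(0)=48.
Local maxima occur where both diagonal entries negative: (4, -1). Count: 1.

1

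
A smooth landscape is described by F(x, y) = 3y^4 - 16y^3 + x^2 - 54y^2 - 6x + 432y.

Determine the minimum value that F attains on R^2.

F(x,y) separates as P(x) + Q(y), so its minimum is min P + min Q.
P'(x) = 2x - 6 vanishes at x ∈ {3}; Q'(y) = 12(y - 4)(y - 3)(y + 3) vanishes at y ∈ {-3, 3, 4}.
Local minima of P (where P''>0): P(3)=-9. Local minima of Q: Q(-3)=-1107, Q(4)=608.
So the global minimum of F is P(3) + Q(-3) = -9 − 1107 = -1116, attained at (3, -3).

-1116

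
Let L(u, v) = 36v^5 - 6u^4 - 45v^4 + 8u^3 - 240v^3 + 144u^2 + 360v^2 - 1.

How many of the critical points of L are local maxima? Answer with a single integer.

4

L separates as a function of u plus a function of v, so ∇L=0 decouples.
∂L/∂u = -24u(u - 4)(u + 3) = 0 at u ∈ {-3, 0, 4}; ∂L/∂v = 180v(v - 2)(v - 1)(v + 2) = 0 at v ∈ {-2, 0, 1, 2}.
The Hessian is diagonal: diag(L_uu, L_vv). Second derivatives: L_uu(-3)=-504, L_uu(0)=288, L_uu(4)=-672; L_vv(-2)=-4320, L_vv(0)=720, L_vv(1)=-540, L_vv(2)=1440.
Local maxima occur where both diagonal entries negative: (-3, -2), (-3, 1), (4, -2), (4, 1). Count: 4.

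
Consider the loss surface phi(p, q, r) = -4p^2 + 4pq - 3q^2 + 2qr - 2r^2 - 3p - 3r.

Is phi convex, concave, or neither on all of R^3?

concave

phi is quadratic, so its Hessian is the constant matrix H = [[-8, 4, 0], [4, -6, 2], [0, 2, -4]].
Leading principal minors: -8, 32, -96.
Signs alternate −, +, − ⇒ H ≺ 0 ⇒ concave.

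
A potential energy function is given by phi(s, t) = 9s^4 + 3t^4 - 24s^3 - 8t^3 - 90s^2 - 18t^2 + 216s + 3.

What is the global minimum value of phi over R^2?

phi(s,t) separates as P(s) + Q(t) + 3, so its minimum is min P + min Q + 3.
P'(s) = 36(s - 3)(s - 1)(s + 2) vanishes at s ∈ {-2, 1, 3}; Q'(t) = 12t(t - 3)(t + 1) vanishes at t ∈ {-1, 0, 3}.
Local minima of P (where P''>0): P(-2)=-456, P(3)=-81. Local minima of Q: Q(-1)=-7, Q(3)=-135.
So the global minimum of phi is P(-2) + Q(3) + 3 = -456 − 135 + 3 = -588, attained at (-2, 3).

-588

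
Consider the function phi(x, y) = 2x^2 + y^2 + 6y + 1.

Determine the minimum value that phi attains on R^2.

phi(x,y) separates as P(x) + Q(y) + 1, so its minimum is min P + min Q + 1.
P'(x) = 4x vanishes at x ∈ {0}; Q'(y) = 2y + 6 vanishes at y ∈ {-3}.
Local minima of P (where P''>0): P(0)=0. Local minima of Q: Q(-3)=-9.
So the global minimum of phi is P(0) + Q(-3) + 1 = 0 − 9 + 1 = -8, attained at (0, -3).

-8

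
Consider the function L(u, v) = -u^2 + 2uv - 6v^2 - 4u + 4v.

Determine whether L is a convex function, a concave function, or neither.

L is quadratic, so its Hessian is the constant matrix H = [[-2, 2], [2, -12]].
det(H) = 20, tr(H) = -14.
det(H) > 0 and tr(H) < 0, so H is negative definite everywhere: concave.

concave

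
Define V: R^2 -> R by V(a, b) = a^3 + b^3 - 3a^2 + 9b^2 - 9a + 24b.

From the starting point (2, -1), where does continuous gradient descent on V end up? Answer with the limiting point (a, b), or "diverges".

(3, -2)

V is separable, so gradient descent decouples: a follows -∂V/∂a, b follows -∂V/∂b.
∂V/∂a = 3(a - 3)(a + 1); at a=2 this is -9, so a increases.
∂V/∂b = 3(b + 2)(b + 4); at b=-1 this is 9, so b decreases.
a converges to its nearest critical value 3 (a local min of the a-part); b converges to -2. The iterate converges to (3, -2).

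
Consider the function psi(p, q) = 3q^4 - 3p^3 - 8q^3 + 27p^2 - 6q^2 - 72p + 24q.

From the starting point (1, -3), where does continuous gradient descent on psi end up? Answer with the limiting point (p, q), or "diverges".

(2, -1)

psi is separable, so gradient descent decouples: p follows -∂psi/∂p, q follows -∂psi/∂q.
∂psi/∂p = -9(p - 4)(p - 2); at p=1 this is -27, so p increases.
∂psi/∂q = 12(q - 2)(q - 1)(q + 1); at q=-3 this is -480, so q increases.
p converges to its nearest critical value 2 (a local min of the p-part); q converges to -1. The iterate converges to (2, -1).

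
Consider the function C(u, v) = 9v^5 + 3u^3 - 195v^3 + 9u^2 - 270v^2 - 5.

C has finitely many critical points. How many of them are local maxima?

C separates as a function of u plus a function of v, so ∇C=0 decouples.
∂C/∂u = 9u(u + 2) = 0 at u ∈ {-2, 0}; ∂C/∂v = 45v(v - 4)(v + 1)(v + 3) = 0 at v ∈ {-3, -1, 0, 4}.
The Hessian is diagonal: diag(C_uu, C_vv). Second derivatives: C_uu(-2)=-18, C_uu(0)=18; C_vv(-3)=-1890, C_vv(-1)=450, C_vv(0)=-540, C_vv(4)=6300.
Local maxima occur where both diagonal entries negative: (-2, -3), (-2, 0). Count: 2.

2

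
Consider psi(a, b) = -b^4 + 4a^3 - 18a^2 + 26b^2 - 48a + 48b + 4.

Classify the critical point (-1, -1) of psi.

The mixed partial ∂²psi/∂a∂b is 0, so the Hessian at any point is diag(psi_aa, psi_bb) = diag(12(2a - 3), 4(-3b^2 + 13)).
At (-1, -1): H = diag(-60, 40).
The eigenvalues have opposite signs, so H is indefinite: a saddle point.

saddle point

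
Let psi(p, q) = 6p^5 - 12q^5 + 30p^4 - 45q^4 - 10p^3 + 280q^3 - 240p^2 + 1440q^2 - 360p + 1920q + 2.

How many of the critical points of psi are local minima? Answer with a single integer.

4

psi separates as a function of p plus a function of q, so ∇psi=0 decouples.
∂psi/∂p = 30(p - 2)(p + 1)(p + 2)(p + 3) = 0 at p ∈ {-3, -2, -1, 2}; ∂psi/∂q = -60(q - 4)(q + 1)(q + 2)(q + 4) = 0 at q ∈ {-4, -2, -1, 4}.
The Hessian is diagonal: diag(psi_pp, psi_qq). Second derivatives: psi_pp(-3)=-300, psi_pp(-2)=120, psi_pp(-1)=-180, psi_pp(2)=1800; psi_qq(-4)=2880, psi_qq(-2)=-720, psi_qq(-1)=900, psi_qq(4)=-14400.
Local minima occur where both diagonal entries positive: (-2, -4), (-2, -1), (2, -4), (2, -1). Count: 4.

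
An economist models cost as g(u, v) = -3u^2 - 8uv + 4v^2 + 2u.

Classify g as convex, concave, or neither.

neither

g is quadratic, so its Hessian is the constant matrix H = [[-6, -8], [-8, 8]].
det(H) = -112, tr(H) = 2.
det(H) < 0, so H is indefinite: neither convex nor concave.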